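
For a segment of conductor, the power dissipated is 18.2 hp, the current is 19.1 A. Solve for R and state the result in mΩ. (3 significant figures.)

37200 mΩ

Solving P = I²R for R: R = P/I².
P = 18.2 hp = 13572 W; I = 19.1 A.
R = 37.20 Ω
37.20 Ω × (1 mΩ / 0.001000 Ω) = 37202 mΩ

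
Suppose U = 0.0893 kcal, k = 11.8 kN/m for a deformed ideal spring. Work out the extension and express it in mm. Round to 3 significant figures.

Rearranging U = ½k·x² for x: x = √(2U/k).
U = 0.0893 kcal = 373.6 J; k = 11.8 kN/m = 11800 N/m.
x = 0.2516 m
0.2516 m × (1 mm / 0.001000 m) = 251.6 mm

252 mm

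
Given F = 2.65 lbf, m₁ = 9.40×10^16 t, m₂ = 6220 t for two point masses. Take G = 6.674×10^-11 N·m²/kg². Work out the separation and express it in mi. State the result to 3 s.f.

35800 mi

From Newton's law of gravitation: r = √(G·m₁m₂/F).
F = 2.65 lbf = 11.79 N; m₁ = 9.40×10^16 t = 9.400×10^19 kg; m₂ = 6220 t = 6.220×10^6 kg; G = 6.674×10^-11 N·m²/kg².
r = 5.754×10^7 m
5.754×10^7 m × (1 mi / 1609 m) = 35751 mi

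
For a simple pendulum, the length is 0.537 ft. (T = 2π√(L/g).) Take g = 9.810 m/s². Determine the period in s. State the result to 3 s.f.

Directly: T = 2π√(L/g).
L = 0.537 ft = 0.1637 m; g = 9.810 m/s².
T = 0.8116 s

0.812 s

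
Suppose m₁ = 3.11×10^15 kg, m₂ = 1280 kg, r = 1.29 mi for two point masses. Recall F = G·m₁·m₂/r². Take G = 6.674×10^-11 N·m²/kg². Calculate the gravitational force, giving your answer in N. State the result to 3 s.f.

From Newton's law of gravitation: F = Gm₁m₂/r².
m₁ = 3.11×10^15 kg; m₂ = 1280 kg; r = 1.29 mi = 2076 m; G = 6.674×10^-11 N·m²/kg².
F = 61.64 N

61.6 N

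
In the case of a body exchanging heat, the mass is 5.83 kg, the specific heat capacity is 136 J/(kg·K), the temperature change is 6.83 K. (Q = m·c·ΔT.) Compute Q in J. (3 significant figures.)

5420 J

Q is given directly by: Q = mcΔT.
m = 5.83 kg; c = 136 J/(kg·K); ΔT = 6.83 K.
Q = 5415 J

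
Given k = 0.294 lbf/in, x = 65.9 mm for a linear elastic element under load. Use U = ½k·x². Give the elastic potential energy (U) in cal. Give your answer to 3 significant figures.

Directly: U = ½kx².
k = 0.294 lbf/in = 51.49 N/m; x = 65.9 mm = 0.06590 m.
U = 0.1118 J
0.1118 J × (1 cal / 4.184 J) = 0.02672 cal

0.0267 cal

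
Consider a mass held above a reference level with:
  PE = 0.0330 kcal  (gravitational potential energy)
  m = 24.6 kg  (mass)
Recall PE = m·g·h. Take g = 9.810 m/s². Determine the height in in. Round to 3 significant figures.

22.5 in

Rearranging: h = PE/(m·g).
PE = 0.0330 kcal = 138.1 J; m = 24.6 kg; g = 9.810 m/s².
h = 0.5721 m
0.5721 m × (1 in / 0.02540 m) = 22.53 in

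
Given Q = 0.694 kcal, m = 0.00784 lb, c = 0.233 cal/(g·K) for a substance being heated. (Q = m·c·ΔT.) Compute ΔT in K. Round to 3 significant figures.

Solving Q = m·c·ΔT for ΔT: ΔT = Q/(m·c).
Q = 0.694 kcal = 2904 J; m = 0.00784 lb = 0.003556 kg; c = 0.233 cal/(g·K) = 974.9 J/(kg·K).
ΔT = 837.6 K

838 K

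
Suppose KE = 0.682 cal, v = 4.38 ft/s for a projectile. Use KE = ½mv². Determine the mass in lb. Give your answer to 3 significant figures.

7.06 lb

Rearranging: m = 2·KE/v².
KE = 0.682 cal = 2.853 J; v = 4.38 ft/s = 1.335 m/s.
m = 3.202 kg
3.202 kg × (1 lb / 0.4536 kg) = 7.059 lb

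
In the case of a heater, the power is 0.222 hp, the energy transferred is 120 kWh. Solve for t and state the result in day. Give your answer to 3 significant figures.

30.2 day

Rearranging: t = W/P.
P = 0.222 hp = 165.5 W; W = 120 kWh = 4.320×10^8 J.
t = 2.610×10^6 s
2.610×10^6 s × (1 day / 86400 s) = 30.20 day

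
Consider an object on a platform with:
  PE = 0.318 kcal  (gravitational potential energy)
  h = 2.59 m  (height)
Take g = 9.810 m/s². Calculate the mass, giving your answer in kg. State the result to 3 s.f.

Rearranging: m = PE/(g·h).
PE = 0.318 kcal = 1331 J; h = 2.59 m; g = 9.810 m/s².
m = 52.37 kg

52.4 kg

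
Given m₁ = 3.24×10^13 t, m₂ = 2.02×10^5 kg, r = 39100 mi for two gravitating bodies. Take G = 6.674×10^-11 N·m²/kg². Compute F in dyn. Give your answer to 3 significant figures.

11.0 dyn

Directly: F = Gm₁m₂/r².
m₁ = 3.24×10^13 t = 3.240×10^16 kg; m₂ = 2.02×10^5 kg; r = 39100 mi = 6.293×10^7 m; G = 6.674×10^-11 N·m²/kg².
F = 1.103×10^-4 N
1.103×10^-4 N × (1 dyn / 1.000×10^-5 N) = 11.03 dyn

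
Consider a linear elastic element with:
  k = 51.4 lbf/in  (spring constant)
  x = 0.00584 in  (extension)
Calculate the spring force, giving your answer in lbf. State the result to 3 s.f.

Directly: F = kx.
k = 51.4 lbf/in = 9002 N/m; x = 0.00584 in = 1.483×10^-4 m.
F = 1.335 N  (the unit combination reduces to kg·m/s² = N)
1.335 N × (1 lbf / 4.448 N) = 0.3002 lbf

0.300 lbf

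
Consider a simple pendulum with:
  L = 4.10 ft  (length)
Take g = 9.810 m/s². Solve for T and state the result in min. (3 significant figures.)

Directly: T = 2π√(L/g).
L = 4.10 ft = 1.250 m; g = 9.810 m/s².
T = 2.243 s
2.243 s × (1 min / 60.00 s) = 0.03738 min

0.0374 min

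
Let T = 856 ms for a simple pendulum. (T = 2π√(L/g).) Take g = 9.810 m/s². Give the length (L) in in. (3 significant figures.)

7.17 in

Rearranging: L = g·(T/2π)².
T = 856 ms = 0.8560 s; g = 9.810 m/s².
L = 0.1821 m
0.1821 m × (1 in / 0.02540 m) = 7.168 in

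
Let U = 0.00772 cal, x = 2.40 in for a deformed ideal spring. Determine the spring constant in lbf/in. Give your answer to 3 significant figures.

0.0993 lbf/in

Rearranging: k = 2U/x².
U = 0.00772 cal = 0.03230 J; x = 2.40 in = 0.06096 m.
k = 17.38 N/m
17.38 N/m × (1 lbf/in / 175.1 N/m) = 0.09927 lbf/in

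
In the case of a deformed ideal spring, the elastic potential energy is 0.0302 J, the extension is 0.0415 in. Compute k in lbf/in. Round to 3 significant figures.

310 lbf/in

Rearranging: k = 2U/x².
U = 0.0302 J; x = 0.0415 in = 0.001054 m.
k = 54359 N/m
54359 N/m × (1 lbf/in / 175.1 N/m) = 310.4 lbf/in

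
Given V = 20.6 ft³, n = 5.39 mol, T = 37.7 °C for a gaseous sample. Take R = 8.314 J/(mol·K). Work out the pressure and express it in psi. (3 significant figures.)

From the ideal-gas law: P = nRT/V.
V = 20.6 ft³ = 0.5833 m³; n = 5.39 mol; T = 37.7 °C = 310.8 K; R = 8.314 J/(mol·K).
P = 23880 Pa  (the unit combination reduces to kg/(m·s²) = Pa)
23880 Pa × (1 psi / 6895 Pa) = 3.464 psi

3.46 psi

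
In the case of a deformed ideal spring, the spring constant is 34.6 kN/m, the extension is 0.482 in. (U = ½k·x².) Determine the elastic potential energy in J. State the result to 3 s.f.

2.59 J

U is given directly by: U = ½kx².
k = 34.6 kN/m = 34600 N/m; x = 0.482 in = 0.01224 m.
U = 2.593 J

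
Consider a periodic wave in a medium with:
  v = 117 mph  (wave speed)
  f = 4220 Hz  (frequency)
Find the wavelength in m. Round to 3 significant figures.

0.0124 m

Solving v = f·λ for λ: λ = v/f.
v = 117 mph = 52.30 m/s; f = 4220 Hz.
λ = 0.01239 m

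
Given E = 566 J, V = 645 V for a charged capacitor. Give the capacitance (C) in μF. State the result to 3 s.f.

Rearranging E = ½C·V² for C: C = 2E/V².
E = 566 J; V = 645 V.
C = 0.002721 F
0.002721 F × (1 μF / 1.000×10^-6 F) = 2721 μF

2720 μF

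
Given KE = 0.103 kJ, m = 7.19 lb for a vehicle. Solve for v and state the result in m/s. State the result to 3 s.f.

Rearranging: v = √(2·KE/m).
KE = 0.103 kJ = 103.0 J; m = 7.19 lb = 3.261 kg.
v = 7.948 m/s

7.95 m/s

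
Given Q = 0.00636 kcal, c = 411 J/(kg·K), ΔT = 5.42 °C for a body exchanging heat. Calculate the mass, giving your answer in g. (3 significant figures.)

11.9 g

Solving Q = m·c·ΔT for m: m = Q/(c·ΔT).
Q = 0.00636 kcal = 26.61 J; c = 411 J/(kg·K); ΔT = 5.42 °C = 5.420 K.
m = 0.01195 kg
0.01195 kg × (1 g / 0.001000 kg) = 11.95 g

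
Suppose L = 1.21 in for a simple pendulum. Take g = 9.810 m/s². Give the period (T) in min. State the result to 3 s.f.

0.00586 min

Directly: T = 2π√(L/g).
L = 1.21 in = 0.03073 m; g = 9.810 m/s².
T = 0.3517 s
0.3517 s × (1 min / 60.00 s) = 0.005861 min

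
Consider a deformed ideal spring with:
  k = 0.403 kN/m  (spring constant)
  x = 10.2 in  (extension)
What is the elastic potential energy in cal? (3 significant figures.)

3.23 cal

U is given directly by: U = ½kx².
k = 0.403 kN/m = 403.0 N/m; x = 10.2 in = 0.2591 m.
U = 13.53 J
13.53 J × (1 cal / 4.184 J) = 3.233 cal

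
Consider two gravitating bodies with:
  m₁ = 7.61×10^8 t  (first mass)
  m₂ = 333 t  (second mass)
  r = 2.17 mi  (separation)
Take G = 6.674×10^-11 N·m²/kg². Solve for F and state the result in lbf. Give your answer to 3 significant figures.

0.312 lbf

Directly: F = Gm₁m₂/r².
m₁ = 7.61×10^8 t = 7.610×10^11 kg; m₂ = 333 t = 3.330×10^5 kg; r = 2.17 mi = 3492 m; G = 6.674×10^-11 N·m²/kg².
F = 1.387 N
1.387 N × (1 lbf / 4.448 N) = 0.3118 lbf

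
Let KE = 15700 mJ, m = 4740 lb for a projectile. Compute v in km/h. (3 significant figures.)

Solving KE = ½mv² for v: v = √(2·KE/m).
KE = 15700 mJ = 15.70 J; m = 4740 lb = 2150 kg.
v = 0.1208 m/s
0.1208 m/s × (1 km/h / 0.2778 m/s) = 0.4351 km/h

0.435 km/h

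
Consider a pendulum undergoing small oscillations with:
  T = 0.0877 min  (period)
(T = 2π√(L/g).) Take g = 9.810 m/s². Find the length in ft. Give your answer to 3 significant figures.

Rearranging T = 2π√(L/g) for L: L = g·(T/2π)².
T = 0.0877 min = 5.262 s; g = 9.810 m/s².
L = 6.880 m
6.880 m × (1 ft / 0.3048 m) = 22.57 ft

22.6 ft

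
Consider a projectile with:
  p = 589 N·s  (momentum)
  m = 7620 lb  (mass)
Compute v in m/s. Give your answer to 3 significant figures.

0.170 m/s

Rearranging p = m·v for v: v = p/m.
p = 589 N·s = 589.0 kg·m/s; m = 7620 lb = 3456 kg.
v = 0.1704 m/s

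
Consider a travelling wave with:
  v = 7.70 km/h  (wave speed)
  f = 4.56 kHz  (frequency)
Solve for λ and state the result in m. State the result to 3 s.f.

4.69×10^-4 m

Rearranging v = f·λ for λ: λ = v/f.
v = 7.70 km/h = 2.139 m/s; f = 4.56 kHz = 4560 Hz.
λ = 4.691×10^-4 m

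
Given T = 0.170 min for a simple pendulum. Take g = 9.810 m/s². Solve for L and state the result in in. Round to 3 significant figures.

1020 in

Rearranging T = 2π√(L/g) for L: L = g·(T/2π)².
T = 0.170 min = 10.20 s; g = 9.810 m/s².
L = 25.85 m
25.85 m × (1 in / 0.02540 m) = 1018 in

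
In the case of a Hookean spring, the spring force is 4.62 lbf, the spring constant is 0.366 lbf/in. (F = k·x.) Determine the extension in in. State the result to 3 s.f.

12.6 in

From Hooke's law: x = F/k.
F = 4.62 lbf = 20.55 N; k = 0.366 lbf/in = 64.10 N/m.
x = 0.3206 m
0.3206 m × (1 in / 0.02540 m) = 12.62 in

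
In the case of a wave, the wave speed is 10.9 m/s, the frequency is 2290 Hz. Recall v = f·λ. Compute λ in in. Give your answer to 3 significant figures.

0.187 in

Rearranging: λ = v/f.
v = 10.9 m/s; f = 2290 Hz.
λ = 0.004760 m
0.004760 m × (1 in / 0.02540 m) = 0.1874 in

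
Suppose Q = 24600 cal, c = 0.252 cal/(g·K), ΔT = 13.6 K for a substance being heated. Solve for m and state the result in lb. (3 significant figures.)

Solving Q = m·c·ΔT for m: m = Q/(c·ΔT).
Q = 24600 cal = 1.029×10^5 J; c = 0.252 cal/(g·K) = 1054 J/(kg·K); ΔT = 13.6 K.
m = 7.178 kg
7.178 kg × (1 lb / 0.4536 kg) = 15.82 lb

15.8 lb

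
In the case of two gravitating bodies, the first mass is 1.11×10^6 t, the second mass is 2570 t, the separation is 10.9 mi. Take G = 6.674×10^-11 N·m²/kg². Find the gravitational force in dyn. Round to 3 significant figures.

61.9 dyn

From Newton's law of gravitation: F = Gm₁m₂/r².
m₁ = 1.11×10^6 t = 1.110×10^9 kg; m₂ = 2570 t = 2.570×10^6 kg; r = 10.9 mi = 17542 m; G = 6.674×10^-11 N·m²/kg².
F = 6.187×10^-4 N
6.187×10^-4 N × (1 dyn / 1.000×10^-5 N) = 61.87 dyn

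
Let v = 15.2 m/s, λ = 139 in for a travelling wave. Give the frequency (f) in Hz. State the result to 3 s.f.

Solving v = f·λ for f: f = v/λ.
v = 15.2 m/s; λ = 139 in = 3.531 m.
f = 4.305 Hz

4.31 Hz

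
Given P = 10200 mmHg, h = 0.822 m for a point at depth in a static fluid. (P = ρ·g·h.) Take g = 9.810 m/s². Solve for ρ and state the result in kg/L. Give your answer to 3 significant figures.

169 kg/L

Solving P = ρ·g·h for ρ: ρ = P/(g·h).
P = 10200 mmHg = 1.360×10^6 Pa; h = 0.822 m; g = 9.810 m/s².
ρ = 1.686×10^5 kg/m³
1.686×10^5 kg/m³ × (1 kg/L / 1000 kg/m³) = 168.6 kg/L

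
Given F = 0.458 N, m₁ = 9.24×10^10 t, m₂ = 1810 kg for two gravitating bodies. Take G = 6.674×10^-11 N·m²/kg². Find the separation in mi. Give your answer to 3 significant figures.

Solving F = G·m₁·m₂/r² for r: r = √(G·m₁m₂/F).
F = 0.458 N; m₁ = 9.24×10^10 t = 9.240×10^13 kg; m₂ = 1810 kg; G = 6.674×10^-11 N·m²/kg².
r = 4937 m
4937 m × (1 mi / 1609 m) = 3.068 mi

3.07 mi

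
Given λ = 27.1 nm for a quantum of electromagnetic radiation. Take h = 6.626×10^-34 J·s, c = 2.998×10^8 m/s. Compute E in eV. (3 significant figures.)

Directly: E = hc/λ.
λ = 27.1 nm = 2.710×10^-8 m; h = 6.626×10^-34 J·s; c = 2.998×10^8 m/s.
E = 7.330×10^-18 J
7.330×10^-18 J × (1 eV / 1.602×10^-19 J) = 45.75 eV

45.8 eV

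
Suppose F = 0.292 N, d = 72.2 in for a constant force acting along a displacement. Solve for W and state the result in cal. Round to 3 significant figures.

0.128 cal

Directly: W = F·d.
F = 0.292 N; d = 72.2 in = 1.834 m.
W = 0.5355 J
0.5355 J × (1 cal / 4.184 J) = 0.1280 cal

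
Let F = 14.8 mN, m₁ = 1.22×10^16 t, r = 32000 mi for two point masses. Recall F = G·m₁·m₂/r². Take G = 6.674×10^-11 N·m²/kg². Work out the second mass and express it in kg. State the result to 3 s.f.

Solving F = G·m₁·m₂/r² for m₂: m₂ = F·r²/(G·m₁).
F = 14.8 mN = 0.01480 N; m₁ = 1.22×10^16 t = 1.220×10^19 kg; r = 32000 mi = 5.150×10^7 m; G = 6.674×10^-11 N·m²/kg².
m₂ = 48207 kg

48200 kg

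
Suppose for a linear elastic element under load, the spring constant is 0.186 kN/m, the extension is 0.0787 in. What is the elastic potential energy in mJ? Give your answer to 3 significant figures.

0.372 mJ

Directly: U = ½kx².
k = 0.186 kN/m = 186.0 N/m; x = 0.0787 in = 0.001999 m.
U = 3.716×10^-4 J
3.716×10^-4 J × (1 mJ / 0.001000 J) = 0.3716 mJ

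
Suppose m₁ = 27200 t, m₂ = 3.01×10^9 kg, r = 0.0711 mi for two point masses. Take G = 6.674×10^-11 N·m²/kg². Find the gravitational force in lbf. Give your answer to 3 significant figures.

93.8 lbf

Directly: F = Gm₁m₂/r².
m₁ = 27200 t = 2.720×10^7 kg; m₂ = 3.01×10^9 kg; r = 0.0711 mi = 114.4 m; G = 6.674×10^-11 N·m²/kg².
F = 417.3 N
417.3 N × (1 lbf / 4.448 N) = 93.82 lbf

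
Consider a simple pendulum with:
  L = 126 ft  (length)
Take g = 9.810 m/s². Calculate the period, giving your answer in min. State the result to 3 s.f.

0.207 min

Directly: T = 2π√(L/g).
L = 126 ft = 38.40 m; g = 9.810 m/s².
T = 12.43 s
12.43 s × (1 min / 60.00 s) = 0.2072 min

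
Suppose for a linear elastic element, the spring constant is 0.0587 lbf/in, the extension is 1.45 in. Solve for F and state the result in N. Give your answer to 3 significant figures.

From Hooke's law: F = kx.
k = 0.0587 lbf/in = 10.28 N/m; x = 1.45 in = 0.03683 m.
F = 0.3786 N  (the unit combination reduces to kg·m/s² = N)

0.379 N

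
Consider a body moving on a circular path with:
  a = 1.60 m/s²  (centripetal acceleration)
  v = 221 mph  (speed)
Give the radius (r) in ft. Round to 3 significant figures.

20000 ft

Solving a = v²/r for r: r = v²/a.
a = 1.60 m/s²; v = 221 mph = 98.80 m/s.
r = 6100 m
6100 m × (1 ft / 0.3048 m) = 20014 ft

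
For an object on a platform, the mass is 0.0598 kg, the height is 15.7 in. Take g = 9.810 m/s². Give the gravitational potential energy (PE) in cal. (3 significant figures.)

Directly: PE = mgh.
m = 0.0598 kg; h = 15.7 in = 0.3988 m; g = 9.810 m/s².
PE = 0.2339 J
0.2339 J × (1 cal / 4.184 J) = 0.05591 cal

0.0559 cal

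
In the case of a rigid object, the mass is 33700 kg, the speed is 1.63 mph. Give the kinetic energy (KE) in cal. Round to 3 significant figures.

Directly: KE = ½mv².
m = 33700 kg; v = 1.63 mph = 0.7287 m/s.
KE = 8947 J  (the unit combination reduces to kg·m²/s² = J)
8947 J × (1 cal / 4.184 J) = 2138 cal

2140 cal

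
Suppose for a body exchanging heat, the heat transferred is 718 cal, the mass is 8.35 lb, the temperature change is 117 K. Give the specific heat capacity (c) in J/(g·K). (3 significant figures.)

0.00678 J/(g·K)

Solving Q = m·c·ΔT for c: c = Q/(m·ΔT).
Q = 718 cal = 3004 J; m = 8.35 lb = 3.787 kg; ΔT = 117 K.
c = 6.779 J/(kg·K)
6.779 J/(kg·K) × (1 J/(g·K) / 1000 J/(kg·K)) = 0.006779 J/(g·K)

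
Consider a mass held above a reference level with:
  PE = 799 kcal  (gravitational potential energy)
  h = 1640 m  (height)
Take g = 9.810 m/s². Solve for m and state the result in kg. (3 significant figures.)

Rearranging: m = PE/(g·h).
PE = 799 kcal = 3.343×10^6 J; h = 1640 m; g = 9.810 m/s².
m = 207.8 kg

208 kg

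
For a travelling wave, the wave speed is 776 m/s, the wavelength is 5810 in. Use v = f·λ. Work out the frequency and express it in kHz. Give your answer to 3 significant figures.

Rearranging: f = v/λ.
v = 776 m/s; λ = 5810 in = 147.6 m.
f = 5.258 Hz
5.258 Hz × (1 kHz / 1000 Hz) = 0.005258 kHz

0.00526 kHz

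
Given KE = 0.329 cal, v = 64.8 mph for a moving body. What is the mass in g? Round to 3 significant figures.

3.28 g

Solving KE = ½mv² for m: m = 2·KE/v².
KE = 0.329 cal = 1.377 J; v = 64.8 mph = 28.97 m/s.
m = 0.003281 kg
0.003281 kg × (1 g / 0.001000 kg) = 3.281 g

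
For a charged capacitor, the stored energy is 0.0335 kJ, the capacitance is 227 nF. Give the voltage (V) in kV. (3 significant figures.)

Solving E = ½C·V² for V: V = √(2E/C).
E = 0.0335 kJ = 33.50 J; C = 227 nF = 2.270×10^-7 F.
V = 17180 V
17180 V × (1 kV / 1000 V) = 17.18 kV

17.2 kV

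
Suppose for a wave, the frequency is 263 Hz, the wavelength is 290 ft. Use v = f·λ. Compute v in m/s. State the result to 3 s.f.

23200 m/s

v is given directly by: v = fλ.
f = 263 Hz; λ = 290 ft = 88.39 m.
v = 23247 m/s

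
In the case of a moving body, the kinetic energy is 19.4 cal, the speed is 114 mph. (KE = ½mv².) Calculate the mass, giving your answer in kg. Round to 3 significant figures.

Rearranging KE = ½mv² for m: m = 2·KE/v².
KE = 19.4 cal = 81.17 J; v = 114 mph = 50.96 m/s.
m = 0.06251 kg

0.0625 kg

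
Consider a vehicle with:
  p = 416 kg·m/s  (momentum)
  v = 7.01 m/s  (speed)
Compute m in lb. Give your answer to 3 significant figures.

Rearranging p = m·v for m: m = p/v.
p = 416 kg·m/s; v = 7.01 m/s.
m = 59.34 kg
59.34 kg × (1 lb / 0.4536 kg) = 130.8 lb

131 lb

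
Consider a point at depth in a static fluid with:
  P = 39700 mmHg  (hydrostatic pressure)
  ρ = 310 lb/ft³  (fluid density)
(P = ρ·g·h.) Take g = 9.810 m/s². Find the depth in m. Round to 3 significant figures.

109 m

Rearranging P = ρ·g·h for h: h = P/(ρ·g).
P = 39700 mmHg = 5.293×10^6 Pa; ρ = 310 lb/ft³ = 4966 kg/m³; g = 9.810 m/s².
h = 108.7 m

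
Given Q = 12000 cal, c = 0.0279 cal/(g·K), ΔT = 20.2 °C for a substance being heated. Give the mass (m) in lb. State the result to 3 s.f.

Rearranging Q = m·c·ΔT for m: m = Q/(c·ΔT).
Q = 12000 cal = 50208 J; c = 0.0279 cal/(g·K) = 116.7 J/(kg·K); ΔT = 20.2 °C = 20.20 K.
m = 21.29 kg
21.29 kg × (1 lb / 0.4536 kg) = 46.94 lb

46.9 lb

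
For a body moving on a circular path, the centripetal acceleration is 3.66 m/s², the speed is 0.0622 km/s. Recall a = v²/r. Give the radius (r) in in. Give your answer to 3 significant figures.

41600 in

Solving a = v²/r for r: r = v²/a.
a = 3.66 m/s²; v = 0.0622 km/s = 62.20 m/s.
r = 1057 m
1057 m × (1 in / 0.02540 m) = 41617 in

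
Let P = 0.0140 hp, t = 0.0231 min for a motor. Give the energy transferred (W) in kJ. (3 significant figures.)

0.0145 kJ

Rearranging P = W/t for W: W = P·t.
P = 0.0140 hp = 10.44 W; t = 0.0231 min = 1.386 s.
W = 14.47 J
14.47 J × (1 kJ / 1000 J) = 0.01447 kJ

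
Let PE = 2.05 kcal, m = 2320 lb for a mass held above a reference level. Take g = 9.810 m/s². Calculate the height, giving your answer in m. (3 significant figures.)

Rearranging: h = PE/(m·g).
PE = 2.05 kcal = 8577 J; m = 2320 lb = 1052 kg; g = 9.810 m/s².
h = 0.8309 m

0.831 m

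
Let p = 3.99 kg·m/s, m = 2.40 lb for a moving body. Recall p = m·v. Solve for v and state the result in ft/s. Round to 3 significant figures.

12.0 ft/s

Rearranging: v = p/m.
p = 3.99 kg·m/s; m = 2.40 lb = 1.089 kg.
v = 3.665 m/s
3.665 m/s × (1 ft/s / 0.3048 m/s) = 12.02 ft/s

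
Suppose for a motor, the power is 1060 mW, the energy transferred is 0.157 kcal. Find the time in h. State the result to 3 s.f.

0.172 h

Solving P = W/t for t: t = W/P.
P = 1060 mW = 1.060 W; W = 0.157 kcal = 656.9 J.
t = 619.7 s
619.7 s × (1 h / 3600 s) = 0.1721 h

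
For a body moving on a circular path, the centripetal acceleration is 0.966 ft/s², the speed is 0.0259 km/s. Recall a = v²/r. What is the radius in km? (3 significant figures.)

Solving a = v²/r for r: r = v²/a.
a = 0.966 ft/s² = 0.2944 m/s²; v = 0.0259 km/s = 25.90 m/s.
r = 2278 m
2278 m × (1 km / 1000 m) = 2.278 km

2.28 km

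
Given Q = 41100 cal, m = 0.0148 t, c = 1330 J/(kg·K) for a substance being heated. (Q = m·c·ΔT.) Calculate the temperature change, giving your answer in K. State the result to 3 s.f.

8.74 K

Solving Q = m·c·ΔT for ΔT: ΔT = Q/(m·c).
Q = 41100 cal = 1.720×10^5 J; m = 0.0148 t = 14.80 kg; c = 1330 J/(kg·K).
ΔT = 8.736 K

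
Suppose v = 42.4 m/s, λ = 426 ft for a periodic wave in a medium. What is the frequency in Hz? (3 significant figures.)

0.327 Hz

Rearranging: f = v/λ.
v = 42.4 m/s; λ = 426 ft = 129.8 m.
f = 0.3265 Hz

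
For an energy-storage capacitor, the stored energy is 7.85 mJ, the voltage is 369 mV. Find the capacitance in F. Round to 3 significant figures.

0.115 F

Rearranging: C = 2E/V².
E = 7.85 mJ = 0.007850 J; V = 369 mV = 0.3690 V.
C = 0.1153 F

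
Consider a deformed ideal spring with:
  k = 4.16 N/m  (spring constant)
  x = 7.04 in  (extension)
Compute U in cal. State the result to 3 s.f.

Directly: U = ½kx².
k = 4.16 N/m; x = 7.04 in = 0.1788 m.
U = 0.06651 J
0.06651 J × (1 cal / 4.184 J) = 0.01590 cal

0.0159 cal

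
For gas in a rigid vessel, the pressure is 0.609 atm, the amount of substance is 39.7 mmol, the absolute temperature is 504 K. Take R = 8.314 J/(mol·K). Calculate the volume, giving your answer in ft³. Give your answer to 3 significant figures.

0.0952 ft³

From the ideal-gas law: V = nRT/P.
P = 0.609 atm = 61707 Pa; n = 39.7 mmol = 0.03970 mol; T = 504 K; R = 8.314 J/(mol·K).
V = 0.002696 m³
0.002696 m³ × (1 ft³ / 0.02832 m³) = 0.09520 ft³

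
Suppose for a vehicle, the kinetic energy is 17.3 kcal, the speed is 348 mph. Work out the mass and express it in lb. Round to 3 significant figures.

13.2 lb

Rearranging: m = 2·KE/v².
KE = 17.3 kcal = 72383 J; v = 348 mph = 155.6 m/s.
m = 5.982 kg
5.982 kg × (1 lb / 0.4536 kg) = 13.19 lb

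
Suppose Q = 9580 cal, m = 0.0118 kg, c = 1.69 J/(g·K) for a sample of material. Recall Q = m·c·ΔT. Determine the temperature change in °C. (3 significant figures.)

2010 °C

Rearranging: ΔT = Q/(m·c).
Q = 9580 cal = 40083 J; m = 0.0118 kg; c = 1.69 J/(g·K) = 1690 J/(kg·K).
ΔT = 2010 K
Since 1 °C = 1 K, 2010 °C.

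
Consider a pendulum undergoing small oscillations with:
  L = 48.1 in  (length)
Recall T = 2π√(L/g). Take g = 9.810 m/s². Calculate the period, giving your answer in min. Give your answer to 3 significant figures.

T is given directly by: T = 2π√(L/g).
L = 48.1 in = 1.222 m; g = 9.810 m/s².
T = 2.217 s
2.217 s × (1 min / 60.00 s) = 0.03696 min

0.0370 min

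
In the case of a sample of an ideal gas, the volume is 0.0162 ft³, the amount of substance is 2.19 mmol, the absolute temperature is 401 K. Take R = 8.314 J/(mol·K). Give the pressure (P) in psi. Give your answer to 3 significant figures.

Directly: P = nRT/V.
V = 0.0162 ft³ = 4.587×10^-4 m³; n = 2.19 mmol = 0.002190 mol; T = 401 K; R = 8.314 J/(mol·K).
P = 15916 Pa
15916 Pa × (1 psi / 6895 Pa) = 2.308 psi

2.31 psi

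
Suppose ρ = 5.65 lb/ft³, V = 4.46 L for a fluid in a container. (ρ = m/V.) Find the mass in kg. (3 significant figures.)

0.404 kg

Solving ρ = m/V for m: m = ρV.
ρ = 5.65 lb/ft³ = 90.50 kg/m³; V = 4.46 L = 0.004460 m³.
m = 0.4036 kg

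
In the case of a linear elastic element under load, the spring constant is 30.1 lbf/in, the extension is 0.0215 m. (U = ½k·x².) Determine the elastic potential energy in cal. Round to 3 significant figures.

0.291 cal

Directly: U = ½kx².
k = 30.1 lbf/in = 5271 N/m; x = 0.0215 m.
U = 1.218 J
1.218 J × (1 cal / 4.184 J) = 0.2912 cal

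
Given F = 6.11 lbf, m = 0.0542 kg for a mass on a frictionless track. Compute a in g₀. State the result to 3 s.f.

51.1 g₀

Rearranging F = m·a for a: a = F/m.
F = 6.11 lbf = 27.18 N; m = 0.0542 kg.
a = 501.5 m/s²
501.5 m/s² × (1 g₀ / 9.807 m/s²) = 51.13 g₀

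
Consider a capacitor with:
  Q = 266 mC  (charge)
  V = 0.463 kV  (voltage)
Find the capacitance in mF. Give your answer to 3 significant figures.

C is given directly by: C = Q/V.
Q = 266 mC = 0.2660 C; V = 0.463 kV = 463.0 V.
C = 5.745×10^-4 F
5.745×10^-4 F × (1 mF / 0.001000 F) = 0.5745 mF

0.575 mF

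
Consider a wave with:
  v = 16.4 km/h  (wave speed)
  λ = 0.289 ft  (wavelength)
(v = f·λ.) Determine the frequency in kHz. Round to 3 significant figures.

Rearranging: f = v/λ.
v = 16.4 km/h = 4.556 m/s; λ = 0.289 ft = 0.08809 m.
f = 51.72 Hz
51.72 Hz × (1 kHz / 1000 Hz) = 0.05172 kHz

0.0517 kHz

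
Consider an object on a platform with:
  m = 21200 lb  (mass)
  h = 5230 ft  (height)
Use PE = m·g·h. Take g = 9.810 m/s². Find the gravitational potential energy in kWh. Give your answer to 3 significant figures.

PE is given directly by: PE = mgh.
m = 21200 lb = 9616 kg; h = 5230 ft = 1594 m; g = 9.810 m/s².
PE = 1.504×10^8 J
1.504×10^8 J × (1 kWh / 3.600×10^6 J) = 41.77 kWh

41.8 kWh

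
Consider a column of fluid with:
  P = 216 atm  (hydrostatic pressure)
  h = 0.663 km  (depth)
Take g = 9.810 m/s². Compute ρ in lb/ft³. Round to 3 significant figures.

210 lb/ft³

Solving P = ρ·g·h for ρ: ρ = P/(g·h).
P = 216 atm = 2.189×10^7 Pa; h = 0.663 km = 663.0 m; g = 9.810 m/s².
ρ = 3365 kg/m³
3365 kg/m³ × (1 lb/ft³ / 16.02 kg/m³) = 210.1 lb/ft³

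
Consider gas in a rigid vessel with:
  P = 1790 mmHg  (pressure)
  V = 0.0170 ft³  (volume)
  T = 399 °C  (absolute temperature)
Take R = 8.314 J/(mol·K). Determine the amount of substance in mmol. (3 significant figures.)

From the ideal-gas law: n = PV/(RT).
P = 1790 mmHg = 2.386×10^5 Pa; V = 0.0170 ft³ = 4.814×10^-4 m³; T = 399 °C = 672.1 K; R = 8.314 J/(mol·K).
n = 0.02056 mol
0.02056 mol × (1 mmol / 0.001000 mol) = 20.56 mmol

20.6 mmol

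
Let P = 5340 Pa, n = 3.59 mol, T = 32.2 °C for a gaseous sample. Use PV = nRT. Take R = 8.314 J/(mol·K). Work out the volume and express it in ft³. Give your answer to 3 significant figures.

60.3 ft³

From the ideal-gas law: V = nRT/P.
P = 5340 Pa; n = 3.59 mol; T = 32.2 °C = 305.3 K; R = 8.314 J/(mol·K).
V = 1.707 m³
1.707 m³ × (1 ft³ / 0.02832 m³) = 60.27 ft³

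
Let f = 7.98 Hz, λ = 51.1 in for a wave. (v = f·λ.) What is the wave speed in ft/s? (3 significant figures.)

34.0 ft/s

v is given directly by: v = fλ.
f = 7.98 Hz; λ = 51.1 in = 1.298 m.
v = 10.36 m/s
10.36 m/s × (1 ft/s / 0.3048 m/s) = 33.98 ft/s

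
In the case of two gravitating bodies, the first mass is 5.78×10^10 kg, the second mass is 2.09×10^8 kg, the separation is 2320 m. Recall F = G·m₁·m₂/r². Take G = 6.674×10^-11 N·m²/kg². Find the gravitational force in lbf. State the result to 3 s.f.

F is given directly by: F = Gm₁m₂/r².
m₁ = 5.78×10^10 kg; m₂ = 2.09×10^8 kg; r = 2320 m; G = 6.674×10^-11 N·m²/kg².
F = 149.8 N
149.8 N × (1 lbf / 4.448 N) = 33.67 lbf

33.7 lbf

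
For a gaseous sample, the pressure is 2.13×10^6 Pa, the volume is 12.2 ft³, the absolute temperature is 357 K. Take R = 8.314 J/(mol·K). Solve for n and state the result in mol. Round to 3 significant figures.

Solving PV = nRT for n: n = PV/(RT).
P = 2.13×10^6 Pa; V = 12.2 ft³ = 0.3455 m³; T = 357 K; R = 8.314 J/(mol·K).
n = 247.9 mol

248 mol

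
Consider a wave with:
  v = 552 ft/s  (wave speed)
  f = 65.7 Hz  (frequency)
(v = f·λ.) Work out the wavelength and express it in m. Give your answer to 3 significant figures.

Solving v = f·λ for λ: λ = v/f.
v = 552 ft/s = 168.2 m/s; f = 65.7 Hz.
λ = 2.561 m

2.56 m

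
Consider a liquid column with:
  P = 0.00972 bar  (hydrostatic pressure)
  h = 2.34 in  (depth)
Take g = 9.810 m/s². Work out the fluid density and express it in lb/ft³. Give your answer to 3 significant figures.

Rearranging P = ρ·g·h for ρ: ρ = P/(g·h).
P = 0.00972 bar = 972.0 Pa; h = 2.34 in = 0.05944 m; g = 9.810 m/s².
ρ = 1667 kg/m³
1667 kg/m³ × (1 lb/ft³ / 16.02 kg/m³) = 104.1 lb/ft³

104 lb/ft³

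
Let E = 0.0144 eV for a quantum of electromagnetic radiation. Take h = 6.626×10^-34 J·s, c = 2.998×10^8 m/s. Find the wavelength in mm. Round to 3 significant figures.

Solving E = h·c/λ for λ: λ = hc/E.
E = 0.0144 eV = 2.307×10^-21 J; h = 6.626×10^-34 J·s; c = 2.998×10^8 m/s.
λ = 8.610×10^-5 m
8.610×10^-5 m × (1 mm / 0.001000 m) = 0.08610 mm

0.0861 mm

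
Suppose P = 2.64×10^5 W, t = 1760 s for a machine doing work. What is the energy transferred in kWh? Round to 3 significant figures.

Rearranging P = W/t for W: W = P·t.
P = 2.64×10^5 W; t = 1760 s.
W = 4.646×10^8 J
4.646×10^8 J × (1 kWh / 3.600×10^6 J) = 129.1 kWh

129 kWh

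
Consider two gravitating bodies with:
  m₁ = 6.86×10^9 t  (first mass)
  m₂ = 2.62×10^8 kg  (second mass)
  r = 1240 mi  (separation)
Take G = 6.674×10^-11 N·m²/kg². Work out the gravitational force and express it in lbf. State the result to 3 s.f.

0.00677 lbf

Directly: F = Gm₁m₂/r².
m₁ = 6.86×10^9 t = 6.860×10^12 kg; m₂ = 2.62×10^8 kg; r = 1240 mi = 1.996×10^6 m; G = 6.674×10^-11 N·m²/kg².
F = 0.03012 N  (the unit combination reduces to kg·m/s² = N)
0.03012 N × (1 lbf / 4.448 N) = 0.006771 lbf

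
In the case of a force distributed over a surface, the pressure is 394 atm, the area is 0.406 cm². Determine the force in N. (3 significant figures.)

1620 N

Rearranging: F = P·A.
P = 394 atm = 3.992×10^7 Pa; A = 0.406 cm² = 4.060×10^-5 m².
F = 1621 N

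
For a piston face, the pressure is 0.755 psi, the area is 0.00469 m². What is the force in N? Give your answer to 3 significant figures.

24.4 N

Rearranging: F = P·A.
P = 0.755 psi = 5206 Pa; A = 0.00469 m².
F = 24.41 N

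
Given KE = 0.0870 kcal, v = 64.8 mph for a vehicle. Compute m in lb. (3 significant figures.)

Rearranging KE = ½mv² for m: m = 2·KE/v².
KE = 0.0870 kcal = 364.0 J; v = 64.8 mph = 28.97 m/s.
m = 0.8676 kg
0.8676 kg × (1 lb / 0.4536 kg) = 1.913 lb

1.91 lb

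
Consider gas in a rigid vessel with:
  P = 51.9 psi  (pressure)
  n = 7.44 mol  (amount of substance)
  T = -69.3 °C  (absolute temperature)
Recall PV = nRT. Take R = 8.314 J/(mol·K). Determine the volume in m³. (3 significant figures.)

0.0352 m³

Rearranging: V = nRT/P.
P = 51.9 psi = 3.578×10^5 Pa; n = 7.44 mol; T = -69.3 °C = 203.8 K; R = 8.314 J/(mol·K).
V = 0.03524 m³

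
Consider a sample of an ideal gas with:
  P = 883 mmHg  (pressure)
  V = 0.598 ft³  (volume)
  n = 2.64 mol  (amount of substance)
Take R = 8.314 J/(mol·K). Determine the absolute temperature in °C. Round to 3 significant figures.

From the ideal-gas law: T = PV/(nR).
P = 883 mmHg = 1.177×10^5 Pa; V = 0.598 ft³ = 0.01693 m³; n = 2.64 mol; R = 8.314 J/(mol·K).
T = 90.82 K
90.82 K − 273.15 = -182.3 °C

-182 °C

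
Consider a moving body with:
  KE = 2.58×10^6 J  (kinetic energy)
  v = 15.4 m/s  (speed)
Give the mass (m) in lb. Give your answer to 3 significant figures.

Rearranging: m = 2·KE/v².
KE = 2.58×10^6 J; v = 15.4 m/s.
m = 21757 kg
21757 kg × (1 lb / 0.4536 kg) = 47967 lb

48000 lb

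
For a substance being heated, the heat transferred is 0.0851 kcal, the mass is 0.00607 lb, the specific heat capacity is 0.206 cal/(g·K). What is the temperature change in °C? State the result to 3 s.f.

150 °C

Rearranging Q = m·c·ΔT for ΔT: ΔT = Q/(m·c).
Q = 0.0851 kcal = 356.1 J; m = 0.00607 lb = 0.002753 kg; c = 0.206 cal/(g·K) = 861.9 J/(kg·K).
ΔT = 150.0 K
Since 1 °C = 1 K, 150.0 °C.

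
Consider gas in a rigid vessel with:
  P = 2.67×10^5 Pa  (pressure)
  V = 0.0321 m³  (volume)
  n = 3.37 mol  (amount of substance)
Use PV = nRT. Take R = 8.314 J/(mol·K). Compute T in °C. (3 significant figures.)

32.7 °C

Solving PV = nRT for T: T = PV/(nR).
P = 2.67×10^5 Pa; V = 0.0321 m³; n = 3.37 mol; R = 8.314 J/(mol·K).
T = 305.9 K
305.9 K − 273.15 = 32.75 °C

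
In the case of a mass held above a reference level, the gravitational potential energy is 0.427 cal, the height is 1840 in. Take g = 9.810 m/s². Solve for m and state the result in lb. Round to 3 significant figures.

Solving PE = m·g·h for m: m = PE/(g·h).
PE = 0.427 cal = 1.787 J; h = 1840 in = 46.74 m; g = 9.810 m/s².
m = 0.003897 kg
0.003897 kg × (1 lb / 0.4536 kg) = 0.008591 lb

0.00859 lb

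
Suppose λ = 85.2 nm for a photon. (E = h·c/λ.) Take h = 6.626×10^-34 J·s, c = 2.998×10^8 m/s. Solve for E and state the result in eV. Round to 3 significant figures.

Directly: E = hc/λ.
λ = 85.2 nm = 8.520×10^-8 m; h = 6.626×10^-34 J·s; c = 2.998×10^8 m/s.
E = 2.332×10^-18 J
2.332×10^-18 J × (1 eV / 1.602×10^-19 J) = 14.55 eV

14.6 eV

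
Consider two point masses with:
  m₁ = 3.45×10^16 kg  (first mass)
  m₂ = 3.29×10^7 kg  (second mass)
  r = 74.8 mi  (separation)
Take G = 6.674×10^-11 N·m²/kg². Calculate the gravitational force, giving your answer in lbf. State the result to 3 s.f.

From Newton's law of gravitation: F = Gm₁m₂/r².
m₁ = 3.45×10^16 kg; m₂ = 3.29×10^7 kg; r = 74.8 mi = 1.204×10^5 m; G = 6.674×10^-11 N·m²/kg².
F = 5228 N  (the unit combination reduces to kg·m/s² = N)
5228 N × (1 lbf / 4.448 N) = 1175 lbf

1180 lbf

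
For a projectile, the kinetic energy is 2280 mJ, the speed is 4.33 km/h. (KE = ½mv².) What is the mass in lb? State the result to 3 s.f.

Rearranging: m = 2·KE/v².
KE = 2280 mJ = 2.280 J; v = 4.33 km/h = 1.203 m/s.
m = 3.152 kg
3.152 kg × (1 lb / 0.4536 kg) = 6.949 lb

6.95 lb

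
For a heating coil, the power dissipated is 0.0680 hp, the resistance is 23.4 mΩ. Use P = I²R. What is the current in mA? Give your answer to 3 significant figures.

Rearranging P = I²R for I: I = √(P/R).
P = 0.0680 hp = 50.71 W; R = 23.4 mΩ = 0.02340 Ω.
I = 46.55 A
46.55 A × (1 mA / 0.001000 A) = 46551 mA

46600 mA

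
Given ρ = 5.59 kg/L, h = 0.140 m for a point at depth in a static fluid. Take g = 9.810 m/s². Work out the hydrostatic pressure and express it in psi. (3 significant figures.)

1.11 psi

Directly: P = ρgh.
ρ = 5.59 kg/L = 5590 kg/m³; h = 0.140 m; g = 9.810 m/s².
P = 7677 Pa  (the unit combination reduces to kg/(m·s²) = Pa)
7677 Pa × (1 psi / 6895 Pa) = 1.113 psi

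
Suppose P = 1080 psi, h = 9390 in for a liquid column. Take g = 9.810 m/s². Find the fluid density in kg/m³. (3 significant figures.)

3180 kg/m³

Rearranging P = ρ·g·h for ρ: ρ = P/(g·h).
P = 1080 psi = 7.446×10^6 Pa; h = 9390 in = 238.5 m; g = 9.810 m/s².
ρ = 3183 kg/m³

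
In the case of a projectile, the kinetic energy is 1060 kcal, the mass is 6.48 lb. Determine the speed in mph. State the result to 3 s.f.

3890 mph

Solving KE = ½mv² for v: v = √(2·KE/m).
KE = 1060 kcal = 4.435×10^6 J; m = 6.48 lb = 2.939 kg.
v = 1737 m/s
1737 m/s × (1 mph / 0.4470 m/s) = 3886 mph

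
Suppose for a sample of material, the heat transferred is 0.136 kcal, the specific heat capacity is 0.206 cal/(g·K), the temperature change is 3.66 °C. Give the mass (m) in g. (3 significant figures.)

Rearranging: m = Q/(c·ΔT).
Q = 0.136 kcal = 569.0 J; c = 0.206 cal/(g·K) = 861.9 J/(kg·K); ΔT = 3.66 °C = 3.660 K.
m = 0.1804 kg
0.1804 kg × (1 g / 0.001000 kg) = 180.4 g

180 g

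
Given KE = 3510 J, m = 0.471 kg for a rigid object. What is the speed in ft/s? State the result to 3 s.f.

401 ft/s

Solving KE = ½mv² for v: v = √(2·KE/m).
KE = 3510 J; m = 0.471 kg.
v = 122.1 m/s
122.1 m/s × (1 ft/s / 0.3048 m/s) = 400.5 ft/s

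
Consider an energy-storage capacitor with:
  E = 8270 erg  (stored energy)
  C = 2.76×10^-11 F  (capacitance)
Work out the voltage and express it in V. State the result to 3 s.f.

7740 V

Rearranging E = ½C·V² for V: V = √(2E/C).
E = 8270 erg = 8.270×10^-4 J; C = 2.76×10^-11 F.
V = 7741 V  (the unit combination reduces to kg·m²/(A·s³) = V)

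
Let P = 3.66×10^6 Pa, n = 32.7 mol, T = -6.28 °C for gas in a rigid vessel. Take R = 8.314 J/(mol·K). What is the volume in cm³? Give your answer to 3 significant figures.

19800 cm³

From the ideal-gas law: V = nRT/P.
P = 3.66×10^6 Pa; n = 32.7 mol; T = -6.28 °C = 266.9 K; R = 8.314 J/(mol·K).
V = 0.01982 m³
0.01982 m³ × (1 cm³ / 1.000×10^-6 m³) = 19823 cm³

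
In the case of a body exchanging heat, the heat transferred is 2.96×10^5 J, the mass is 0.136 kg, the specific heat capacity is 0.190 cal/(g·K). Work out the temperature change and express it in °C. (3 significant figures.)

2740 °C

Solving Q = m·c·ΔT for ΔT: ΔT = Q/(m·c).
Q = 2.96×10^5 J; m = 0.136 kg; c = 0.190 cal/(g·K) = 795.0 J/(kg·K).
ΔT = 2738 K
Since 1 °C = 1 K, 2738 °C.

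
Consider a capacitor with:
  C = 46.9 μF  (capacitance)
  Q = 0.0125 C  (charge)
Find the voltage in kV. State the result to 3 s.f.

0.267 kV

Solving C = Q/V for V: V = Q/C.
C = 46.9 μF = 4.690×10^-5 F; Q = 0.0125 C.
V = 266.5 V  (the unit combination reduces to kg·m²/(A·s³) = V)
266.5 V × (1 kV / 1000 V) = 0.2665 kV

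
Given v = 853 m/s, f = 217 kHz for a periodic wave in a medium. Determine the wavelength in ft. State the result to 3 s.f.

0.0129 ft

Solving v = f·λ for λ: λ = v/f.
v = 853 m/s; f = 217 kHz = 2.170×10^5 Hz.
λ = 0.003931 m
0.003931 m × (1 ft / 0.3048 m) = 0.01290 ft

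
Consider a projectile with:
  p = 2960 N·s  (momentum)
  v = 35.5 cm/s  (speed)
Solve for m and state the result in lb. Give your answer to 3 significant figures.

18400 lb

Rearranging p = m·v for m: m = p/v.
p = 2960 N·s = 2960 kg·m/s; v = 35.5 cm/s = 0.3550 m/s.
m = 8338 kg
8338 kg × (1 lb / 0.4536 kg) = 18382 lb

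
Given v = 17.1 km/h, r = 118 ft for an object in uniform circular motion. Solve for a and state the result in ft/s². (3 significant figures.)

2.06 ft/s²

a is given directly by: a = v²/r.
v = 17.1 km/h = 4.750 m/s; r = 118 ft = 35.97 m.
a = 0.6273 m/s²
0.6273 m/s² × (1 ft/s² / 0.3048 m/s²) = 2.058 ft/s²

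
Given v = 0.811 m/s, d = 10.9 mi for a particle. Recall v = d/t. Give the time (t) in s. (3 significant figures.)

Rearranging v = d/t for t: t = d/v.
v = 0.811 m/s; d = 10.9 mi = 17542 m.
t = 21630 s

21600 s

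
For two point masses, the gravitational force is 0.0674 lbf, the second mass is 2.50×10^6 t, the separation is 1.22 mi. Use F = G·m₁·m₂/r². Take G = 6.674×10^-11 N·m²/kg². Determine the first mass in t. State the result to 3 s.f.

6930 t

Solving F = G·m₁·m₂/r² for m₁: m₁ = F·r²/(G·m₂).
F = 0.0674 lbf = 0.2998 N; m₂ = 2.50×10^6 t = 2.500×10^9 kg; r = 1.22 mi = 1963 m; G = 6.674×10^-11 N·m²/kg².
m₁ = 6.927×10^6 kg
6.927×10^6 kg × (1 t / 1000 kg) = 6927 t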